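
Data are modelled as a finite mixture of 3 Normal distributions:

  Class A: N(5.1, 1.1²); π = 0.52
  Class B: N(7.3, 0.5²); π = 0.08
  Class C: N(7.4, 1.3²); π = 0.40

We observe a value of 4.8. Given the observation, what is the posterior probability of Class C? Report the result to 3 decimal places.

P(component k | x) = π_k·f_k(x) / marginal(x), where marginal(x) = Σ_j π_j·f_j(x).
Component likelihoods at x = 4.8:
  p_A = (1/(1.1·√(2π)))·exp(−(4.8−5.1)²/(2·1.1²)) = 0.362675·exp(-0.03719) = 0.349435
  p_B = (1/(0.5·√(2π)))·exp(−(4.8−7.3)²/(2·0.5²)) = 0.797885·exp(-12.50000) = 2.97344e-06
  p_C = (1/(1.3·√(2π)))·exp(−(4.8−7.4)²/(2·1.3²)) = 0.306879·exp(-2.00000) = 0.0415315
Weight by the priors:
  π_A·p_A = 0.52 × 0.349435 = 0.181706
  π_B·p_B = 0.08 × 2.97344e-06 = 2.37875e-07
  π_C·p_C = 0.40 × 0.0415315 = 0.0166126
Marginal: 0.181706 + 2.37875e-07 + 0.0166126 = 0.198319
Responsibility of Class C: 0.0166126 / 0.198319 ≈ 0.084

0.084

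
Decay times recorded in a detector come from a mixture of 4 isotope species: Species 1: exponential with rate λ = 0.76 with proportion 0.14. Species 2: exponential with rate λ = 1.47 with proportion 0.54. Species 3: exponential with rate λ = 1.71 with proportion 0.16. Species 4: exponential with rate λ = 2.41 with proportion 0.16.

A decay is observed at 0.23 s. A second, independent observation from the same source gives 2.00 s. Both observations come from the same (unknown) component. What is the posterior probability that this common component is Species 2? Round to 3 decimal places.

0.599

Apply Bayes' rule: the posterior for each component is proportional to its prior times its likelihood at x.
Since both observations come from the same component, the likelihood for component k is f_k(x₁)·f_k(x₂).
  L_1 = [0.76·e^(−0.76·0.23) = 0.76·e^(−0.1748) = 0.638115] × [0.166221] = 0.106068
  L_2 = [1.47·e^(−1.47·0.23) = 1.47·e^(−0.3381) = 1.04829] × [0.0777126] = 0.0814655
  L_3 = [1.71·e^(−1.71·0.23) = 1.71·e^(−0.3933) = 1.15395] × [0.0559383] = 0.0645501
  L_4 = [2.41·e^(−2.41·0.23) = 2.41·e^(−0.5543) = 1.38448] × [0.019441] = 0.0269157
Unnormalised posteriors:
  P(Z=1)·L_1 = 0.14 × 0.106068 = 0.0148495
  P(Z=2)·L_2 = 0.54 × 0.0814655 = 0.0439914
  P(Z=3)·L_3 = 0.16 × 0.0645501 = 0.010328
  P(Z=4)·L_4 = 0.16 × 0.0269157 = 0.00430651
Normaliser: 0.0148495 + 0.0439914 + 0.010328 + 0.00430651 = 0.0734755
P(Species 2 | x₁,x₂) = 0.0439914 / 0.0734755 ≈ 0.599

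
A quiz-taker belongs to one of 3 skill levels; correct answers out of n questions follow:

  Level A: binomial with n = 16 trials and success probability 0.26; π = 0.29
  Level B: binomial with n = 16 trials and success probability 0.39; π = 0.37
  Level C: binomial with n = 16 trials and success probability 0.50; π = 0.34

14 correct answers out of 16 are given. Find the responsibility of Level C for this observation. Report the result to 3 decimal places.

P(component k | x) = w_k·f_k(x) / marginal(x), where marginal(x) = Σ_j w_j·f_j(x).
Component likelihoods at x = 14 correct answers out of 16:
  p_A = 4.23908e-07
  p_B = 8.40902e-05
  p_C = 0.00183105
Prior × likelihood for each component:
  w_A·p_A = 0.29 × 4.23908e-07 = 1.22933e-07
  w_B·p_B = 0.37 × 8.40902e-05 = 3.11134e-05
  w_C·p_C = 0.34 × 0.00183105 = 0.000622559
Evidence: 1.22933e-07 + 3.11134e-05 + 0.000622559 = 0.000653795
P(Level C | data) = 0.000622559 / 0.000653795 ≈ 0.952

0.952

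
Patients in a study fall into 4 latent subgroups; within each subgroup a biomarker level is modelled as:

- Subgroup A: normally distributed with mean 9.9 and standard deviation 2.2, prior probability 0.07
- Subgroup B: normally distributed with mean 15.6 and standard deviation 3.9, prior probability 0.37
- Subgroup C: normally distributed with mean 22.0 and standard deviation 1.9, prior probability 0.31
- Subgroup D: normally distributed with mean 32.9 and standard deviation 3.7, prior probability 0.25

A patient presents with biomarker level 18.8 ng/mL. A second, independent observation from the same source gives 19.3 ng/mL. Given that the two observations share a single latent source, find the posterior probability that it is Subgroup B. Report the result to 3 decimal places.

The responsibility of component k is w_k f_k(x) divided by Σ_j w_j f_j(x).
Since both observations come from the same component, the likelihood for component k is f_k(x₁)·f_k(x₂).
  f_A = [5.06664e-05] × [1.96881e-05] = 9.97527e-10
  f_B = [0.0730555] × [0.0652227] = 0.00476488
  f_C = [0.0508398] × [0.0764982] = 0.00388916
  f_D = [7.57243e-05] × [0.00012558] = 9.50947e-09
Unnormalised posteriors:
  w_A·f_A = 0.07 × 9.97527e-10 = 6.98269e-11
  w_B·f_B = 0.37 × 0.00476488 = 0.001763
  w_C·f_C = 0.31 × 0.00388916 = 0.00120564
  w_D·f_D = 0.25 × 9.50947e-09 = 2.37737e-09
Marginal: 6.98269e-11 + 0.001763 + 0.00120564 + 2.37737e-09 = 0.00296865
P(Subgroup B | x₁,x₂) ≈ 0.594

0.594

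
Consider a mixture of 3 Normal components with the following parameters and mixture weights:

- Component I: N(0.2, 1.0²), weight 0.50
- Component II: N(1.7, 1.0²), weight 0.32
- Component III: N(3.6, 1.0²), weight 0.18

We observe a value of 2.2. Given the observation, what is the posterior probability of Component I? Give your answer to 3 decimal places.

0.162

The responsibility of component k is π_k f_k(x) divided by Σ_j π_j f_j(x).
Component likelihoods at x = 2.2:
  p_I = 0.053991
  p_II = 0.352065
  p_III = 0.149727
Unnormalised posteriors:
  π_I·p_I = 0.50 × 0.053991 = 0.0269955
  π_II·p_II = 0.32 × 0.352065 = 0.112661
  π_III·p_III = 0.18 × 0.149727 = 0.0269509
Normaliser: 0.0269955 + 0.112661 + 0.0269509 = 0.166607
Responsibility of Component I: 0.0269955 / 0.166607 ≈ 0.162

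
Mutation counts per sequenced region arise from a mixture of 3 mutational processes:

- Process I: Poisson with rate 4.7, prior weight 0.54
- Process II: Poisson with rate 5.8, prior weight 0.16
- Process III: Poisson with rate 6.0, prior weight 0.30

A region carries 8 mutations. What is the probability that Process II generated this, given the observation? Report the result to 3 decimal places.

0.204

Apply Bayes' rule: the posterior for each component is proportional to its prior times its likelihood at x.
Poisson probabilities:
  L_I = e^(−4.7)·4.7^8/8! = 0.0537129
  L_II = e^(−5.8)·5.8^8/8! = 0.0961602
  L_III = e^(−6.0)·6.0^8/8! = 0.103258
Multiply by the mixture weights:
  w_I·L_I = 0.54 × 0.0537129 = 0.0290049
  w_II·L_II = 0.16 × 0.0961602 = 0.0153856
  w_III·L_III = 0.30 × 0.103258 = 0.0309773
Evidence: 0.0290049 + 0.0153856 + 0.0309773 = 0.0753679
P(Process II | 8 mutations) = 0.0153856 / 0.0753679 ≈ 0.204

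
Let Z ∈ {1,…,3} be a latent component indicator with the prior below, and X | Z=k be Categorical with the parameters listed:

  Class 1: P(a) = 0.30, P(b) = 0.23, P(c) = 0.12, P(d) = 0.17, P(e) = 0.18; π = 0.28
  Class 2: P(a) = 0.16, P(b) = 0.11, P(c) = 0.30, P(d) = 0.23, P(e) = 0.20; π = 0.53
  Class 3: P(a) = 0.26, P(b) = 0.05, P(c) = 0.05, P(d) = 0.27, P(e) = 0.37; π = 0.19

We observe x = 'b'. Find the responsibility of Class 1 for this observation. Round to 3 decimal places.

0.487

Posterior ∝ prior × likelihood, so P(k | x) ∝ P(Z=k) f_k(x); normalise over all components.
Categorical probabilities:
  p_1 = P(b | comp) = 0.23
  p_2 = P(b | comp) = 0.11
  p_3 = P(b | comp) = 0.05
Weight by the priors:
  P(Z=1)·p_1 = 0.28 × 0.23 = 0.0644
  P(Z=2)·p_2 = 0.53 × 0.11 = 0.0583
  P(Z=3)·p_3 = 0.19 × 0.05 = 0.0095
Sum: 0.0644 + 0.0583 + 0.0095 = 0.1322
Responsibility of Class 1: 0.0644 / 0.1322 ≈ 0.487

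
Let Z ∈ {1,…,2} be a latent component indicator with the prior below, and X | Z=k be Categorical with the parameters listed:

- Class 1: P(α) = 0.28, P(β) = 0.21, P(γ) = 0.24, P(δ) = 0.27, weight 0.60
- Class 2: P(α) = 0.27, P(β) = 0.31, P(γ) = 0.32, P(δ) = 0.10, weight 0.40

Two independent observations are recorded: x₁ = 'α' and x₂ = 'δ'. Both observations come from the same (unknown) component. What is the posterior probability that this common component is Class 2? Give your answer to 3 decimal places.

0.192

P(component k | x) = w_k·f_k(x) / marginal(x), where marginal(x) = Σ_j w_j·f_j(x).
Since both observations come from the same component, the likelihood for component k is f_k(x₁)·f_k(x₂).
  f_1 = [P(α | comp) = 0.28] × [0.27] = 0.0756
  f_2 = [P(α | comp) = 0.27] × [0.1] = 0.027
Unnormalised posteriors:
  w_1·f_1 = 0.60 × 0.0756 = 0.04536
  w_2·f_2 = 0.40 × 0.027 = 0.0108
Normaliser: 0.04536 + 0.0108 = 0.05616
So the posterior for Class 2 is 0.0108 / 0.05616 ≈ 0.192.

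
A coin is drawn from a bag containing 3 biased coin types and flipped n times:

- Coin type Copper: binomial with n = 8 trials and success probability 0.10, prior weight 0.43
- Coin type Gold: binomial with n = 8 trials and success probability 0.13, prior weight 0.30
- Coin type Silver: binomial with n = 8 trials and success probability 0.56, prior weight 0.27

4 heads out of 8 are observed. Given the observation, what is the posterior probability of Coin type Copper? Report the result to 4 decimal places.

0.0263

Apply Bayes' rule: the posterior for each component is proportional to its prior times its likelihood at x.
Binomial probabilities:
  f_Copper = 0.0045927
  f_Gold = 0.0114538
  f_Silver = 0.258024
Unnormalised posteriors:
  π_Copper·f_Copper = 0.43 × 0.0045927 = 0.00197486
  π_Gold·f_Gold = 0.30 × 0.0114538 = 0.00343613
  π_Silver·f_Silver = 0.27 × 0.258024 = 0.0696666
Marginal: 0.00197486 + 0.00343613 + 0.0696666 = 0.0750776
P(Coin type Copper | the observation) = 0.00197486 / 0.0750776 ≈ 0.0263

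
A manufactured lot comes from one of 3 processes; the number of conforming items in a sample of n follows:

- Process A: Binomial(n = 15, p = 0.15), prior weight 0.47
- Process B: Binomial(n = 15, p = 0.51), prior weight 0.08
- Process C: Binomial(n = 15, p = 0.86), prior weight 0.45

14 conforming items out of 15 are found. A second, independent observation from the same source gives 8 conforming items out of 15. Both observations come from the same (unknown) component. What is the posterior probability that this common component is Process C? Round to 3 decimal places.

0.961

P(component k | x) = w_k·f_k(x) / marginal(x), where marginal(x) = Σ_j w_j·f_j(x).
Since both observations come from the same component, the likelihood for component k is f_k(x₁)·f_k(x₂).
  L_A = [C(15,14)·0.15^14·0.85^1 = 15·2.91929e-12·0.85 = 3.7221e-11] × [0.000528702] = 1.96788e-14
  L_B = [C(15,14)·0.51^14·0.49^1 = 15·8.05346e-05·0.49 = 0.000591929] × [0.199748] = 0.000118237
  L_C = [C(15,14)·0.86^14·0.14^1 = 15·0.121054·0.14 = 0.254213] × [0.0020297] = 0.000515977
Unnormalised posteriors:
  w_A·L_A = 0.47 × 1.96788e-14 = 9.24904e-15
  w_B·L_B = 0.08 × 0.000118237 = 9.45894e-06
  w_C·L_C = 0.45 × 0.000515977 = 0.000232189
Marginal: 9.24904e-15 + 9.45894e-06 + 0.000232189 = 0.000241648
P(Process C | x) = 0.000232189 / 0.000241648 ≈ 0.961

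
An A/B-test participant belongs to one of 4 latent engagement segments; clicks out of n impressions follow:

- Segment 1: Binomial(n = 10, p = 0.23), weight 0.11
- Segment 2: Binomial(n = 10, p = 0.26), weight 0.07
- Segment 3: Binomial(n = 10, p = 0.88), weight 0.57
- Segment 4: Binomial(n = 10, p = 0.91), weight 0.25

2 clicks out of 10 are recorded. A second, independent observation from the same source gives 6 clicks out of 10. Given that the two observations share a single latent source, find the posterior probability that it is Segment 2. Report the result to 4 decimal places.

0.5130

Posterior ∝ prior × likelihood, so P(k | x) ∝ P(Z=k) f_k(x); normalise over all components.
Since both observations come from the same component, the likelihood for component k is f_k(x₁)·f_k(x₂).
  p_1 = [C(10,2)·0.23^2·0.77^8 = 45·0.0529·0.123574 = 0.294167] × [0.0109282] = 0.00321472
  p_2 = [C(10,2)·0.26^2·0.74^8 = 45·0.0676·0.0899195 = 0.273535] × [0.019453] = 0.00532107
  p_3 = [C(10,2)·0.88^2·0.12^8 = 45·0.7744·4.29982e-08 = 1.4984e-06] × [0.0202228] = 3.03018e-08
  p_4 = [C(10,2)·0.91^2·0.09^8 = 45·0.8281·4.30467e-09 = 1.60411e-07] × [0.00782416] = 1.25508e-09
Prior × likelihood for each component:
  P(Z=1)·p_1 = 0.11 × 0.00321472 = 0.000353619
  P(Z=2)·p_2 = 0.07 × 0.00532107 = 0.000372475
  P(Z=3)·p_3 = 0.57 × 3.03018e-08 = 1.7272e-08
  P(Z=4)·p_4 = 0.25 × 1.25508e-09 = 3.13771e-10
Normaliser: 0.000353619 + 0.000372475 + 1.7272e-08 + 3.13771e-10 = 0.000726112
So the posterior for Segment 2 is 0.000372475 / 0.000726112 ≈ 0.5130.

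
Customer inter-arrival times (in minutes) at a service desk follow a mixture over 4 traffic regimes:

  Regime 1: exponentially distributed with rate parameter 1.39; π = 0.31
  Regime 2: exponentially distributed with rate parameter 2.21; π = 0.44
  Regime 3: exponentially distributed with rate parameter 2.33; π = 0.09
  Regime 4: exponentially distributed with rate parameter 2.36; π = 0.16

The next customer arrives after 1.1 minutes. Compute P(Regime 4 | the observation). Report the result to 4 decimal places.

By Bayes' theorem, P(k | x) = π_k f_k(x) / Σ_j π_j f_j(x).
Component likelihoods at x = 1.1 minutes:
  f_1 = 1.39·e^(−1.39·1.1) = 1.39·e^(−1.5290) = 0.301286
  f_2 = 2.21·e^(−2.21·1.1) = 2.21·e^(−2.4310) = 0.194367
  f_3 = 2.33·e^(−2.33·1.1) = 2.33·e^(−2.5630) = 0.17958
  f_4 = 2.36·e^(−2.36·1.1) = 2.36·e^(−2.5960) = 0.175988
Unnormalised posteriors:
  π_1·f_1 = 0.31 × 0.301286 = 0.0933986
  π_2·f_2 = 0.44 × 0.194367 = 0.0855215
  π_3·f_3 = 0.09 × 0.17958 = 0.0161622
  π_4·f_4 = 0.16 × 0.175988 = 0.0281581
Evidence: 0.0933986 + 0.0855215 + 0.0161622 + 0.0281581 = 0.22324
So the posterior for Regime 4 is 0.0281581 / 0.22324 ≈ 0.1261.

0.1261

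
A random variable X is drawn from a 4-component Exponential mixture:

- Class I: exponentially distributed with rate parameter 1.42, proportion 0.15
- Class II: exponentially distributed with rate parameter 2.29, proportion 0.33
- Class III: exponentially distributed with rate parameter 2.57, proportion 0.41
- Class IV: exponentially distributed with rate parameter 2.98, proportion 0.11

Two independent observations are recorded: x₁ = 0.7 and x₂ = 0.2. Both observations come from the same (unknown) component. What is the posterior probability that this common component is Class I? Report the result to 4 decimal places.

0.1318

Apply Bayes' rule: the posterior for each component is proportional to its prior times its likelihood at x.
Since both observations come from the same component, the likelihood for component k is f_k(x₁)·f_k(x₂).
  p_I = [1.42·e^(−1.42·0.7) = 1.42·e^(−0.9940) = 0.525533] × [1.06893] = 0.561757
  p_II = [2.29·e^(−2.29·0.7) = 2.29·e^(−1.6030) = 0.460958] × [1.44853] = 0.667713
  p_III = [2.57·e^(−2.57·0.7) = 2.57·e^(−1.7990) = 0.425243] × [1.53711] = 0.653647
  p_IV = [2.98·e^(−2.98·0.7) = 2.98·e^(−2.0860) = 0.370065] × [1.64201] = 0.607652
Unnormalised posteriors:
  P(Z=I)·p_I = 0.15 × 0.561757 = 0.0842635
  P(Z=II)·p_II = 0.33 × 0.667713 = 0.220345
  P(Z=III)·p_III = 0.41 × 0.653647 = 0.267995
  P(Z=IV)·p_IV = 0.11 × 0.607652 = 0.0668417
Normaliser: 0.0842635 + 0.220345 + 0.267995 + 0.0668417 = 0.639446
P(Class I | x₁,x₂) = 0.0842635 / 0.639446 ≈ 0.1318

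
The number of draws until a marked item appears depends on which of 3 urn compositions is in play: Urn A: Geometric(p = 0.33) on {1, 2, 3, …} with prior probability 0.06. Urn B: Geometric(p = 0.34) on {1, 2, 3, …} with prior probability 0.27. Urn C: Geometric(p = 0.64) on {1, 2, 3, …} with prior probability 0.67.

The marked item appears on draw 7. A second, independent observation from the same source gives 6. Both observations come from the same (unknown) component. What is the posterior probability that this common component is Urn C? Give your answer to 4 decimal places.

0.0089

Posterior ∝ prior × likelihood, so P(k | x) ∝ w_k f_k(x); normalise over all components.
Since both observations come from the same component, the likelihood for component k is f_k(x₁)·f_k(x₂).
  L_A = [0.0298513] × [0.0445541] = 0.00133
  L_B = [0.0281023] × [0.0425793] = 0.00119658
  L_C = [0.00139314] × [0.00386984] = 5.39122e-06
Prior × likelihood for each component:
  w_A·L_A = 0.06 × 0.00133 = 7.97998e-05
  w_B·L_B = 0.27 × 0.00119658 = 0.000323076
  w_C·L_C = 0.67 × 5.39122e-06 = 3.61212e-06
Denominator: 7.97998e-05 + 0.000323076 + 3.61212e-06 = 0.000406488
P(Urn C | data) = 3.61212e-06 / 0.000406488 ≈ 0.0089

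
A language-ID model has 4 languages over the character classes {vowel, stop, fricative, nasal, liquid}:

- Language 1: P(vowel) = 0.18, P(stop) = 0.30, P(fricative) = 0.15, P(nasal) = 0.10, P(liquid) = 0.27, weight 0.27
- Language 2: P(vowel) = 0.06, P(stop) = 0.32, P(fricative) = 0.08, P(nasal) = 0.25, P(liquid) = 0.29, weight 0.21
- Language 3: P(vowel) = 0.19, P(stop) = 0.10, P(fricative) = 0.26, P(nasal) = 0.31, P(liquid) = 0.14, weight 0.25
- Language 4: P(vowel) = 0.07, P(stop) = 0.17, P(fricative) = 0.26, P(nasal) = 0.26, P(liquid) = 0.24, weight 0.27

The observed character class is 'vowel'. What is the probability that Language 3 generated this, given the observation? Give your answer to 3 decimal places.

0.372

Posterior ∝ prior × likelihood, so P(k | x) ∝ π_k f_k(x); normalise over all components.
Categorical probabilities:
  f_1 = 0.18
  f_2 = 0.06
  f_3 = 0.19
  f_4 = 0.07
Prior × likelihood for each component:
  π_1·f_1 = 0.27 × 0.18 = 0.0486
  π_2·f_2 = 0.21 × 0.06 = 0.0126
  π_3·f_3 = 0.25 × 0.19 = 0.0475
  π_4·f_4 = 0.27 × 0.07 = 0.0189
Sum: 0.0486 + 0.0126 + 0.0475 + 0.0189 = 0.1276
P(Language 3 | data) ≈ 0.372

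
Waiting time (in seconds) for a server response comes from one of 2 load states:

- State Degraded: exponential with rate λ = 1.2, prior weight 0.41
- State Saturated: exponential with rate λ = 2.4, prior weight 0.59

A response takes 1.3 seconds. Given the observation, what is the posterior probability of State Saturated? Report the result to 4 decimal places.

0.3769

P(component k | x) = π_k·f_k(x) / marginal(x), where marginal(x) = Σ_j π_j·f_j(x).
Exponential densities:
  p_Degraded = 1.2·e^(−1.2·1.3) = 1.2·e^(−1.5600) = 0.252163
  p_Saturated = 2.4·e^(−2.4·1.3) = 2.4·e^(−3.1200) = 0.105977
Prior × likelihood for each component:
  π_Degraded·p_Degraded = 0.41 × 0.252163 = 0.103387
  π_Saturated·p_Saturated = 0.59 × 0.105977 = 0.0625266
Marginal: 0.103387 + 0.0625266 = 0.165913
P(State Saturated | data) ≈ 0.3769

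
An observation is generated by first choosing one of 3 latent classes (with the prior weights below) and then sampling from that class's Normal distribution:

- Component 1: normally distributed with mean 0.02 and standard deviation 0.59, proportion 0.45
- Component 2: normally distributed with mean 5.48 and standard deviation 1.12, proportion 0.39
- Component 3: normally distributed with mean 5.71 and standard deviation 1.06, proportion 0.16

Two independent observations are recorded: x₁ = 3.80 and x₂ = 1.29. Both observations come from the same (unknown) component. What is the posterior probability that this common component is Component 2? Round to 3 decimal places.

0.951

Apply Bayes' rule: the posterior for each component is proportional to its prior times its likelihood at x.
Since both observations come from the same component, the likelihood for component k is f_k(x₁)·f_k(x₂).
  p_1 = [8.25759e-10] × [0.0666683] = 5.5052e-11
  p_2 = [0.115641] × [0.000325524] = 3.76438e-05
  p_3 = [0.0742286] × [6.30949e-05] = 4.68345e-06
Multiply by the mixture weights:
  π_1·p_1 = 0.45 × 5.5052e-11 = 2.47734e-11
  π_2·p_2 = 0.39 × 3.76438e-05 = 1.46811e-05
  π_3·p_3 = 0.16 × 4.68345e-06 = 7.49352e-07
Normaliser: 2.47734e-11 + 1.46811e-05 + 7.49352e-07 = 1.54305e-05
P(Component 2 | x) = 1.46811e-05 / 1.54305e-05 ≈ 0.951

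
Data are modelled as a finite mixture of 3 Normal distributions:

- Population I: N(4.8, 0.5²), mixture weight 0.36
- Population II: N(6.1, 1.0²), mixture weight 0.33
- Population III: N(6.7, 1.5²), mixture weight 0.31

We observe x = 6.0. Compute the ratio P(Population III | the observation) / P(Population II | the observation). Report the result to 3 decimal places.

0.564

Posterior odds = (P(Z=i) f_i(x)) / (P(Z=j) f_j(x)); the normalising sum cancels.
Normal densities:
  f_I = (1/(0.5·√(2π)))·exp(−(6.0−4.8)²/(2·0.5²)) = 0.797885·exp(-2.88000) = 0.0447891
  f_II = (1/(1.0·√(2π)))·exp(−(6.0−6.1)²/(2·1.0²)) = 0.398942·exp(-0.00500) = 0.396953
  f_III = (1/(1.5·√(2π)))·exp(−(6.0−6.7)²/(2·1.5²)) = 0.265962·exp(-0.10889) = 0.238522
0.0739419 / 0.130994 ≈ 0.564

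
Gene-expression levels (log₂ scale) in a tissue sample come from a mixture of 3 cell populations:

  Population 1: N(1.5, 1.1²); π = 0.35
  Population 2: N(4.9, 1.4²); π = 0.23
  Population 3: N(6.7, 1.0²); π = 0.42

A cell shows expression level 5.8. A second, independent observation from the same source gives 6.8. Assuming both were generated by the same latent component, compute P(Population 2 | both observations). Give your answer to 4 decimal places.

0.1200

By Bayes' theorem, P(k | x) = w_k f_k(x) / Σ_j w_j f_j(x).
Since both observations come from the same component, the likelihood for component k is f_k(x₁)·f_k(x₂).
  f_1 = [(1/(1.1·√(2π)))·exp(−(5.8−1.5)²/(2·1.1²)) = 0.362675·exp(-7.64050) = 0.000174298] × [3.29967e-06] = 5.75126e-10
  f_2 = [(1/(1.4·√(2π)))·exp(−(5.8−4.9)²/(2·1.4²)) = 0.284959·exp(-0.20663) = 0.231762] × [0.113457] = 0.0262951
  f_3 = [(1/(1.0·√(2π)))·exp(−(5.8−6.7)²/(2·1.0²)) = 0.398942·exp(-0.40500) = 0.266085] × [0.396953] = 0.105623
Weight by the priors:
  w_1·f_1 = 0.35 × 5.75126e-10 = 2.01294e-10
  w_2·f_2 = 0.23 × 0.0262951 = 0.00604787
  w_3·f_3 = 0.42 × 0.105623 = 0.0443618
Sum: 2.01294e-10 + 0.00604787 + 0.0443618 = 0.0504096
Responsibility of Population 2: 0.00604787 / 0.0504096 ≈ 0.1200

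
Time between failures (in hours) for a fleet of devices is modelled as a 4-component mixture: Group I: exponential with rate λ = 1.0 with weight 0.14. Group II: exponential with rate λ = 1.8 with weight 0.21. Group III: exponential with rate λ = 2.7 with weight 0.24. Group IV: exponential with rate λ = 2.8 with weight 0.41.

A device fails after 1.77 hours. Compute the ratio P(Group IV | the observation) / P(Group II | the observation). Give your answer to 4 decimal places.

0.5173

Since P(k|x) ∝ w_k f_k(x), the posterior odds are w_i f_i(x) / (w_j f_j(x)).
Evaluate each component's likelihood at the observed value:
  f_I = 1.0·e^(−1.0·1.77) = 1.0·e^(−1.7700) = 0.170333
  f_II = 1.8·e^(−1.8·1.77) = 1.8·e^(−3.1860) = 0.0744064
  f_III = 2.7·e^(−2.7·1.77) = 2.7·e^(−4.7790) = 0.0226919
  f_IV = 2.8·e^(−2.8·1.77) = 2.8·e^(−4.9560) = 0.0197149
Odds = (0.41/0.21) × (0.0197149/0.0744064) = 1.95238 × 0.264962 ≈ 0.5173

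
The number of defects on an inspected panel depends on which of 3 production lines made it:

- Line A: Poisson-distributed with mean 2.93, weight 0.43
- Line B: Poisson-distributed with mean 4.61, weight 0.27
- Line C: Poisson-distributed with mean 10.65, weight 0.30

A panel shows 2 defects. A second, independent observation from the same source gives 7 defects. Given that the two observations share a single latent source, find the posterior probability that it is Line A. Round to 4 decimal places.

0.4340

The responsibility of component k is w_k f_k(x) divided by Σ_j w_j f_j(x).
Since both observations come from the same component, the likelihood for component k is f_k(x₁)·f_k(x₂).
  L_A = [e^(−2.93)·2.93^2/2! = 0.229204] × [0.0196408] = 0.00450176
  L_B = [e^(−4.61)·4.61^2/2! = 0.105749] × [0.0873732] = 0.00923959
  L_C = [e^(−10.65)·10.65^2/2! = 0.0013441] × [0.073077] = 9.82231e-05
Multiply by the mixture weights:
  w_A·L_A = 0.43 × 0.00450176 = 0.00193576
  w_B·L_B = 0.27 × 0.00923959 = 0.00249469
  w_C·L_C = 0.30 × 9.82231e-05 = 2.94669e-05
Normaliser: 0.00193576 + 0.00249469 + 2.94669e-05 = 0.00445991
Responsibility of Line A: 0.00193576 / 0.00445991 ≈ 0.4340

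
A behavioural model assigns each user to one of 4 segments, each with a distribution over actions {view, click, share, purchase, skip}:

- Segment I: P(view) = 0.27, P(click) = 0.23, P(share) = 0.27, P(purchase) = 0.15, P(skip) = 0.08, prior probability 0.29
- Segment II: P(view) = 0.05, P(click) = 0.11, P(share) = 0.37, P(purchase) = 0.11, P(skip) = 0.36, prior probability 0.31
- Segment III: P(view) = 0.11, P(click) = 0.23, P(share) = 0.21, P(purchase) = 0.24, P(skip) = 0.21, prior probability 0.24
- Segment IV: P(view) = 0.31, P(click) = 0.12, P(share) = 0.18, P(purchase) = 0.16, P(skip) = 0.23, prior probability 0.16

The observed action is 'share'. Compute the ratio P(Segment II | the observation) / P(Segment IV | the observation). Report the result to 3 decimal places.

Posterior odds = (π_i f_i(x)) / (π_j f_j(x)); the normalising sum cancels.
Evaluate each component's likelihood at the observed value:
  L_I = P(share | comp) = 0.27
  L_II = P(share | comp) = 0.37
  L_III = P(share | comp) = 0.21
  L_IV = P(share | comp) = 0.18
0.1147 / 0.0288 ≈ 3.983

3.983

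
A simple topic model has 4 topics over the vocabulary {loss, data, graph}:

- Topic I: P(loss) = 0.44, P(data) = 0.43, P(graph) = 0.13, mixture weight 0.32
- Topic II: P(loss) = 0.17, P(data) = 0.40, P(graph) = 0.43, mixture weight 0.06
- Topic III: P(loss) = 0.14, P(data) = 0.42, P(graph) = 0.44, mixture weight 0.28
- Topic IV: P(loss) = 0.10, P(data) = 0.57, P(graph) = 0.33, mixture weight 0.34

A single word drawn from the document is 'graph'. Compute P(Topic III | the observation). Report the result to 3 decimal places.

0.407

Apply Bayes' rule: the posterior for each component is proportional to its prior times its likelihood at x.
Evaluate each component's likelihood at the observed value:
  f_I = 0.13
  f_II = 0.43
  f_III = 0.44
  f_IV = 0.33
Prior × likelihood for each component:
  w_I·f_I = 0.32 × 0.13 = 0.0416
  w_II·f_II = 0.06 × 0.43 = 0.0258
  w_III·f_III = 0.28 × 0.44 = 0.1232
  w_IV·f_IV = 0.34 × 0.33 = 0.1122
Evidence: 0.0416 + 0.0258 + 0.1232 + 0.1122 = 0.3028
P(Topic III | x) ≈ 0.407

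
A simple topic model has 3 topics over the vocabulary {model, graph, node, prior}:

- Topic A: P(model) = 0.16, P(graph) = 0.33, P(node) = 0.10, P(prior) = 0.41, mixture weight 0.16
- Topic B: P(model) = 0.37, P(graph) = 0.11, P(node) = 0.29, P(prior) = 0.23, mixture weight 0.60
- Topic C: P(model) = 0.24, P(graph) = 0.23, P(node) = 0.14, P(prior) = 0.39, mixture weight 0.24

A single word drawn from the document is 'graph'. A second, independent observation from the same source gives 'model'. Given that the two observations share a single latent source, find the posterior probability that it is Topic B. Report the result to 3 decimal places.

0.530

Apply Bayes' rule: the posterior for each component is proportional to its prior times its likelihood at x.
Since both observations come from the same component, the likelihood for component k is f_k(x₁)·f_k(x₂).
  f_A = [P(graph | comp) = 0.33] × [0.16] = 0.0528
  f_B = [P(graph | comp) = 0.11] × [0.37] = 0.0407
  f_C = [P(graph | comp) = 0.23] × [0.24] = 0.0552
Unnormalised posteriors:
  P(Z=A)·f_A = 0.16 × 0.0528 = 0.008448
  P(Z=B)·f_B = 0.60 × 0.0407 = 0.02442
  P(Z=C)·f_C = 0.24 × 0.0552 = 0.013248
Denominator: 0.008448 + 0.02442 + 0.013248 = 0.046116
So the posterior for Topic B is 0.02442 / 0.046116 ≈ 0.530.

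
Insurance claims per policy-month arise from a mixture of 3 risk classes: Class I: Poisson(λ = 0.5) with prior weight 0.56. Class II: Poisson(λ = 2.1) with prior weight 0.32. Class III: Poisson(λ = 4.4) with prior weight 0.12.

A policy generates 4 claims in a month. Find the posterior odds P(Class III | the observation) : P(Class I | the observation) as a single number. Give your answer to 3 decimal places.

26.012

Posterior odds = (π_i f_i(x)) / (π_j f_j(x)); the normalising sum cancels.
Component likelihoods at x = 4 claims:
  p_I = 0.00157951
  p_II = 0.099231
  p_III = 0.191736
Odds = (0.12/0.56) × (0.191736/0.00157951) = 0.214286 × 121.39 ≈ 26.012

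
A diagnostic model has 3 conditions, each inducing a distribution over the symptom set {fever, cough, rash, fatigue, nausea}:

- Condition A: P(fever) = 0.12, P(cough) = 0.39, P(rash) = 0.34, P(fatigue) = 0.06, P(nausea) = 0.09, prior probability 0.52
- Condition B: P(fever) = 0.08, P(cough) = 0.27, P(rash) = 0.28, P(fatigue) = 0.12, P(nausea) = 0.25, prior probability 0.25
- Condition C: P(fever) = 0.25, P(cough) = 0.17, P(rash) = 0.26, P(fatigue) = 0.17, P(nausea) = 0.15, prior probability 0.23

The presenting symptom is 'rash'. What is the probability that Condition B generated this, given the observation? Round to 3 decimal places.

Posterior ∝ prior × likelihood, so P(k | x) ∝ w_k f_k(x); normalise over all components.
Component likelihoods at x = 'rash':
  f_A = P(rash | comp) = 0.34
  f_B = P(rash | comp) = 0.28
  f_C = P(rash | comp) = 0.26
Unnormalised posteriors:
  w_A·f_A = 0.52 × 0.34 = 0.1768
  w_B·f_B = 0.25 × 0.28 = 0.07
  w_C·f_C = 0.23 × 0.26 = 0.0598
Denominator: 0.1768 + 0.07 + 0.0598 = 0.3066
P(Condition B | data) ≈ 0.228

0.228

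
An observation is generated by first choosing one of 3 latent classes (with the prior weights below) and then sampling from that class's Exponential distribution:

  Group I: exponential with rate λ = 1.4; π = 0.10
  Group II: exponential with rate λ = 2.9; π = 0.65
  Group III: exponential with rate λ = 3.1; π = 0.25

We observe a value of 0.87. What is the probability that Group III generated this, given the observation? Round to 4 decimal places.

Apply Bayes' rule: the posterior for each component is proportional to its prior times its likelihood at x.
Exponential densities:
  f_I = 1.4·e^(−1.4·0.87) = 1.4·e^(−1.2180) = 0.41415
  f_II = 2.9·e^(−2.9·0.87) = 2.9·e^(−2.5230) = 0.232634
  f_III = 3.1·e^(−3.1·0.87) = 3.1·e^(−2.6970) = 0.208963
Prior × likelihood for each component:
  π_I·f_I = 0.10 × 0.41415 = 0.041415
  π_II·f_II = 0.65 × 0.232634 = 0.151212
  π_III·f_III = 0.25 × 0.208963 = 0.0522408
Normaliser: 0.041415 + 0.151212 + 0.0522408 = 0.244868
P(Group III | x) = 0.0522408 / 0.244868 ≈ 0.2133

0.2133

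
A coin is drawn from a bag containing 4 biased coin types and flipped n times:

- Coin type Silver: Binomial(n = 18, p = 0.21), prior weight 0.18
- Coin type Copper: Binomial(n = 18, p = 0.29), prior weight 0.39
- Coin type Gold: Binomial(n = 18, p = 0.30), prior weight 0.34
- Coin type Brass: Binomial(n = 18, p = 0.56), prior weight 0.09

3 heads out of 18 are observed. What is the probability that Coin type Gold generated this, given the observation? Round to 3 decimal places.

0.294

Apply Bayes' rule: the posterior for each component is proportional to its prior times its likelihood at x.
Evaluate each component's likelihood at the observed value:
  L_Silver = C(18,3)·0.21^3·0.79^15 = 816·0.009261·0.0291344 = 0.220168
  L_Copper = C(18,3)·0.29^3·0.71^15 = 816·0.024389·0.00587321 = 0.116885
  L_Gold = C(18,3)·0.30^3·0.70^15 = 816·0.027·0.00474756 = 0.104598
  L_Brass = C(18,3)·0.56^3·0.44^15 = 816·0.175616·4.48529e-06 = 0.000642753
Multiply by the mixture weights:
  π_Silver·L_Silver = 0.18 × 0.220168 = 0.0396303
  π_Copper·L_Copper = 0.39 × 0.116885 = 0.0455852
  π_Gold·L_Gold = 0.34 × 0.104598 = 0.0355634
  π_Brass·L_Brass = 0.09 × 0.000642753 = 5.78478e-05
Sum: 0.0396303 + 0.0455852 + 0.0355634 + 5.78478e-05 = 0.120837
So the posterior for Coin type Gold is 0.0355634 / 0.120837 ≈ 0.294.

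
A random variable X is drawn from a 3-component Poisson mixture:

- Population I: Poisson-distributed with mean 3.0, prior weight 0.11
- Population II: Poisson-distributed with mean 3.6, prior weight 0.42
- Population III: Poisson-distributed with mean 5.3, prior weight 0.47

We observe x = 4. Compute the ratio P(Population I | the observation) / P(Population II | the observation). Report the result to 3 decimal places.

The posterior odds equal the prior odds times the likelihood ratio: (π_i/π_j)·(f_i(x)/f_j(x)).
Component likelihoods at x = 4:
  p_I = 0.168031
  p_II = 0.191222
  p_III = 0.164109
Odds = (0.11/0.42) × (0.168031/0.191222) = 0.261905 × 0.878722 ≈ 0.230

0.230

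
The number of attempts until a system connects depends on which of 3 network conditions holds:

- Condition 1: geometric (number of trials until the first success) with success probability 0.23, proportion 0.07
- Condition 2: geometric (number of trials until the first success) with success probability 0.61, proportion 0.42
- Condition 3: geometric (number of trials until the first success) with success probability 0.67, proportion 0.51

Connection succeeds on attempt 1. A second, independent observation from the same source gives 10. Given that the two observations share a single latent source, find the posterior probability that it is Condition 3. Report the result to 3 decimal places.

0.027

The responsibility of component k is π_k f_k(x) divided by Σ_j π_j f_j(x).
Since both observations come from the same component, the likelihood for component k is f_k(x₁)·f_k(x₂).
  f_1 = [0.23·(1−0.23)^0 = 0.23·1 = 0.23] × [0.0218849] = 0.00503352
  f_2 = [0.61·(1−0.61)^0 = 0.61·1 = 0.61] × [0.000127324] = 7.76678e-05
  f_3 = [0.67·(1−0.67)^0 = 0.67·1 = 0.67] × [3.10957e-05] = 2.08341e-05
Prior × likelihood for each component:
  π_1·f_1 = 0.07 × 0.00503352 = 0.000352347
  π_2·f_2 = 0.42 × 7.76678e-05 = 3.26205e-05
  π_3·f_3 = 0.51 × 2.08341e-05 = 1.06254e-05
Sum: 0.000352347 + 3.26205e-05 + 1.06254e-05 = 0.000395593
P(Condition 3 | x₁,x₂) = 1.06254e-05 / 0.000395593 ≈ 0.027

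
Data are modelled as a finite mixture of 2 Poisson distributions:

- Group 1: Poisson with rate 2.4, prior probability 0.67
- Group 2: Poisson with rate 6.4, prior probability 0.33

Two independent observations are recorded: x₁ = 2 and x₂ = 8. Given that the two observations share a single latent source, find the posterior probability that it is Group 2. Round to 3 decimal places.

0.750

P(component k | x) = w_k·f_k(x) / marginal(x), where marginal(x) = Σ_j w_j·f_j(x).
Since both observations come from the same component, the likelihood for component k is f_k(x₁)·f_k(x₂).
  f_1 = [0.261268] × [0.00247664] = 0.000647066
  f_2 = [0.0340287] × [0.115994] = 0.00394712
Multiply by the mixture weights:
  w_1·f_1 = 0.67 × 0.000647066 = 0.000433534
  w_2·f_2 = 0.33 × 0.00394712 = 0.00130255
Evidence: 0.000433534 + 0.00130255 = 0.00173608
P(Group 2 | data) ≈ 0.750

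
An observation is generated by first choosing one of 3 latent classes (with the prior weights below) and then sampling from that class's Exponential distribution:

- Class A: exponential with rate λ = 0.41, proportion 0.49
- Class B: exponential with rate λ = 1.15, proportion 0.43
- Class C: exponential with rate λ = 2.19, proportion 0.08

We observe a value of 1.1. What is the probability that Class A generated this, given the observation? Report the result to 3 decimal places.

0.452

The responsibility of component k is π_k f_k(x) divided by Σ_j π_j f_j(x).
Evaluate each component's likelihood at the observed value:
  p_A = 0.261166
  p_B = 0.324575
  p_C = 0.196892
Unnormalised posteriors:
  π_A·p_A = 0.49 × 0.261166 = 0.127971
  π_B·p_B = 0.43 × 0.324575 = 0.139567
  π_C·p_C = 0.08 × 0.196892 = 0.0157514
Sum: 0.127971 + 0.139567 + 0.0157514 = 0.28329
So the posterior for Class A is 0.127971 / 0.28329 ≈ 0.452.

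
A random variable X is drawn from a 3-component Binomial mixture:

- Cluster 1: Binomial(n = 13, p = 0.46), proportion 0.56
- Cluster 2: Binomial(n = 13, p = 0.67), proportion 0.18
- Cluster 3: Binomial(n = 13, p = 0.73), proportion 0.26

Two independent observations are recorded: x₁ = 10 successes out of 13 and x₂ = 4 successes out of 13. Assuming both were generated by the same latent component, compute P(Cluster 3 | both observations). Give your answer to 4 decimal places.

0.0587

P(component k | x) = π_k·f_k(x) / marginal(x), where marginal(x) = Σ_j π_j·f_j(x).
Since both observations come from the same component, the likelihood for component k is f_k(x₁)·f_k(x₂).
  L_1 = [0.0191041] × [0.124992] = 0.00238785
  L_2 = [0.187351] × [0.00668699] = 0.00125281
  L_3 = [0.241928] × [0.00154836] = 0.000374591
Prior × likelihood for each component:
  π_1·L_1 = 0.56 × 0.00238785 = 0.0013372
  π_2·L_2 = 0.18 × 0.00125281 = 0.000225507
  π_3·L_3 = 0.26 × 0.000374591 = 9.73936e-05
Normaliser: 0.0013372 + 0.000225507 + 9.73936e-05 = 0.0016601
Responsibility of Cluster 3: 9.73936e-05 / 0.0016601 ≈ 0.0587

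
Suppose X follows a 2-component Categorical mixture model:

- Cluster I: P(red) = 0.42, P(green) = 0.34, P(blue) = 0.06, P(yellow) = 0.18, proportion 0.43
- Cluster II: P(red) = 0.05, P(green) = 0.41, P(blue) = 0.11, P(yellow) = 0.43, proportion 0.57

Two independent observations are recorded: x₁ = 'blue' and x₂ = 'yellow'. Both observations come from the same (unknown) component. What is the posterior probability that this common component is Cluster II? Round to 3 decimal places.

0.853

Posterior ∝ prior × likelihood, so P(k | x) ∝ π_k f_k(x); normalise over all components.
Since both observations come from the same component, the likelihood for component k is f_k(x₁)·f_k(x₂).
  L_I = [P(blue | comp) = 0.06] × [0.18] = 0.0108
  L_II = [P(blue | comp) = 0.11] × [0.43] = 0.0473
Multiply by the mixture weights:
  π_I·L_I = 0.43 × 0.0108 = 0.004644
  π_II·L_II = 0.57 × 0.0473 = 0.026961
Evidence: 0.004644 + 0.026961 = 0.031605
So the posterior for Cluster II is 0.026961 / 0.031605 ≈ 0.853.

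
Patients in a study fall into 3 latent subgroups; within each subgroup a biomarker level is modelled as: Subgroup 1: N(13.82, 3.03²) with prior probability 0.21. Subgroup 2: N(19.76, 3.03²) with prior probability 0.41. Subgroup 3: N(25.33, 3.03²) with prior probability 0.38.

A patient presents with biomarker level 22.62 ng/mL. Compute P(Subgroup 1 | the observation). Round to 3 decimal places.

0.006

By Bayes' theorem, P(k | x) = π_k f_k(x) / Σ_j π_j f_j(x).
Component likelihoods at x = 22.62 ng/mL:
  f_1 = (1/(3.03·√(2π)))·exp(−(22.62−13.82)²/(2·3.03²)) = 0.131664·exp(-4.21745) = 0.00194022
  f_2 = (1/(3.03·√(2π)))·exp(−(22.62−19.76)²/(2·3.03²)) = 0.131664·exp(-0.44547) = 0.0843341
  f_3 = (1/(3.03·√(2π)))·exp(−(22.62−25.33)²/(2·3.03²)) = 0.131664·exp(-0.39997) = 0.0882601
Weight by the priors:
  π_1·f_1 = 0.21 × 0.00194022 = 0.000407447
  π_2·f_2 = 0.41 × 0.0843341 = 0.034577
  π_3·f_3 = 0.38 × 0.0882601 = 0.0335388
Normaliser: 0.000407447 + 0.034577 + 0.0335388 = 0.0685232
Responsibility of Subgroup 1: 0.000407447 / 0.0685232 ≈ 0.006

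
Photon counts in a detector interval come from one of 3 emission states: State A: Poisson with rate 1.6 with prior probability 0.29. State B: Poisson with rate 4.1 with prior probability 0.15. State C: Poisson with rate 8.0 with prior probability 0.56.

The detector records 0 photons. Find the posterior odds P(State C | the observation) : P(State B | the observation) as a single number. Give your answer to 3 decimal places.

The posterior odds equal the prior odds times the likelihood ratio: (w_i/w_j)·(f_i(x)/f_j(x)).
Evaluate each component's likelihood at the observed value:
  f_A = e^(−1.6)·1.6^0/0! = 0.201897
  f_B = e^(−4.1)·4.1^0/0! = 0.0165727
  f_C = e^(−8.0)·8.0^0/0! = 0.000335463
0.000187859 / 0.0024859 ≈ 0.076

0.076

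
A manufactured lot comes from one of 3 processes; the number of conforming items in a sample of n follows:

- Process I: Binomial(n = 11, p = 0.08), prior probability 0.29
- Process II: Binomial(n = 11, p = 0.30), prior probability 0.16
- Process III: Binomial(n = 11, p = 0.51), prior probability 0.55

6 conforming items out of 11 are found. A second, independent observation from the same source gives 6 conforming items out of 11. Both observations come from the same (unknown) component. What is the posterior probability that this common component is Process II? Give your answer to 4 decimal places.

The responsibility of component k is w_k f_k(x) divided by Σ_j w_j f_j(x).
Since both observations come from the same component, the likelihood for component k is f_k(x₁)·f_k(x₂).
  L_I = [7.98217e-05] × [7.98217e-05] = 6.37151e-09
  L_II = [0.0566056] × [0.0566056] = 0.0032042
  L_III = [0.229638] × [0.229638] = 0.0527335
Weight by the priors:
  w_I·L_I = 0.29 × 6.37151e-09 = 1.84774e-09
  w_II·L_II = 0.16 × 0.0032042 = 0.000512672
  w_III·L_III = 0.55 × 0.0527335 = 0.0290034
Marginal: 1.84774e-09 + 0.000512672 + 0.0290034 = 0.0295161
P(Process II | data) ≈ 0.0174

0.0174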